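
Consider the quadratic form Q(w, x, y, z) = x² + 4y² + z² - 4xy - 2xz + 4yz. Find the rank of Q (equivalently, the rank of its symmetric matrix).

The associated matrix is A = [[0, 0, 0, 0], [0, 1, -2, -1], [0, -2, 4, 2], [0, -1, 2, 1]].
Applying the same elementary operations to the rows and columns of A produces a congruent diagonal matrix with entries 0, 1, 0, 0.
Counting signs: 1 positive, 3 zero.
The rank is the number of nonzero pivots: 1.

1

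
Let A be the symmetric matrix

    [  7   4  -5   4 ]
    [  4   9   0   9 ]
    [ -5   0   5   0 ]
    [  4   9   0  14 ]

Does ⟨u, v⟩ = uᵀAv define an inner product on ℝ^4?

An LDLᵀ factorisation of A has diagonal entries 7, 47/7, 10/47, 5.
Counting signs: 4 positive.
Hence Q is positive definite.
⟨·,·⟩ is an inner product exactly when A is positive definite.

yes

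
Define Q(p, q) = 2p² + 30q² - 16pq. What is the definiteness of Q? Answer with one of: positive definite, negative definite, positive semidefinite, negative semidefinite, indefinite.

The symmetric matrix is A = [[2, -8], [-8, 30]].
Applying the same elementary operations to the rows and columns of A produces a congruent diagonal matrix with entries 2, -2.
That gives 1 positive, 1 negative pivots.
Hence Q is indefinite.

indefinite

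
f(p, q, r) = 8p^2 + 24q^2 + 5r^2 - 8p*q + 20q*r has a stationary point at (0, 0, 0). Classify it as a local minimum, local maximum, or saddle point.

local minimum

The Hessian at the origin is H = [[16, -8, 0], [-8, 48, 20], [0, 20, 10]].
An LDLᵀ factorisation of H has diagonal entries 16, 44, 10/11.
Counting signs: 3 positive.
H is positive definite, so the origin is a strict local minimum.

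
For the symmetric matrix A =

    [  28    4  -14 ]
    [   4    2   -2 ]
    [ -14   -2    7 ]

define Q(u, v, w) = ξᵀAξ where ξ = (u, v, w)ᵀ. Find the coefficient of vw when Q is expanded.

-4

The coefficient of vw is A[2,3] + A[3,2] = 2·(-2) = -4.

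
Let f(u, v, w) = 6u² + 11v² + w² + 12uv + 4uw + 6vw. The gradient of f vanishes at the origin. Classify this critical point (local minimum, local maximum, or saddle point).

local minimum

The Hessian at the origin is H = [[12, 12, 4], [12, 22, 6], [4, 6, 2]].
Congruent diagonalization of H (simultaneous row and column reduction) yields pivots 12, 10, 4/15.
Counting signs: 3 positive.
H is positive definite, so the origin is a strict local minimum.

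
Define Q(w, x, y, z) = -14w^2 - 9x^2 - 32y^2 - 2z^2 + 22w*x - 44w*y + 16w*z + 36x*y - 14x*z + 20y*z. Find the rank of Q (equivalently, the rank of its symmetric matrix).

3

The symmetric matrix is A = [[-14, 11, -22, 8], [11, -9, 18, -7], [-22, 18, -32, 10], [8, -7, 10, -2]].
Symmetric row and column elimination reduces A to a congruent diagonal form with pivots -14, -5/14, 4, 0.
That gives 1 positive, 2 negative, 1 zero pivots.
The rank is the number of nonzero pivots: 3.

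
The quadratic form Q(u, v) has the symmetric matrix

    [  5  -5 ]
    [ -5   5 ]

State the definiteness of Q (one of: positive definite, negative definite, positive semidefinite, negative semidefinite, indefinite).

positive semidefinite

Row-reducing A symmetrically gives the diagonal entries 5, 0.
That gives 1 positive, 1 zero pivots.
Hence Q is positive semidefinite.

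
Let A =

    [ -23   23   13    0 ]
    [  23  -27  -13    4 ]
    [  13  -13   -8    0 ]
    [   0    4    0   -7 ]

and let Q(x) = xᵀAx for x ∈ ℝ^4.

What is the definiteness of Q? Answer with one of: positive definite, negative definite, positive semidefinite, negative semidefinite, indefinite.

Applying the same elementary operations to the rows and columns of A produces a congruent diagonal matrix with entries -23, -4, -15/23, -3.
So there are 4 negative pivots.
Hence Q is negative definite.

negative definite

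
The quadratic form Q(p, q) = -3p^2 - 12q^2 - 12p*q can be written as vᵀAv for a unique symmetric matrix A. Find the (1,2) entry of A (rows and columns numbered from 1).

-6

The coefficient of p·q in Q is -12. For a symmetric A this equals A[1,2] + A[2,1] = 2·A[1,2].
So A[1,2] = -12/2 = -6.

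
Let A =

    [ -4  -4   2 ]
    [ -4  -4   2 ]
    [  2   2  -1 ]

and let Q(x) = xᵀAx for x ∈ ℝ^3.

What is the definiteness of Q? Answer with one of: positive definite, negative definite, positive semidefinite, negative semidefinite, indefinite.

negative semidefinite

Applying the same elementary operations to the rows and columns of A produces a congruent diagonal matrix with entries -4, 0, 0.
Counting signs: 1 negative, 2 zero.
Hence Q is negative semidefinite.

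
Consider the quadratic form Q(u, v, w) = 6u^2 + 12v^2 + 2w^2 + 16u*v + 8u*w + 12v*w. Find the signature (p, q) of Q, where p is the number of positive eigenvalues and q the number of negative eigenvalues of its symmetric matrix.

The associated matrix is A = [[6, 8, 4], [8, 12, 6], [4, 6, 2]].
An LDLᵀ factorisation of A has diagonal entries 6, 4/3, -1.
Counting signs: 2 positive, 1 negative.

(2, 1)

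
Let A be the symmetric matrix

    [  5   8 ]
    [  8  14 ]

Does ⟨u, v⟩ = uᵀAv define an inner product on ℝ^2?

Leading principal minors: Δ_1 = 5, Δ_2 = 6.
All leading principal minors are positive, so by Sylvester's criterion Q is positive definite.
⟨·,·⟩ is an inner product exactly when A is positive definite.

yes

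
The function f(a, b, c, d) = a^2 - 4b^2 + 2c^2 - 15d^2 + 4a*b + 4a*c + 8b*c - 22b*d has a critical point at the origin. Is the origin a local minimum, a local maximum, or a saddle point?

saddle point

The Hessian at the origin is H = [[2, 4, 4, 0], [4, -8, 8, -22], [4, 8, 4, 0], [0, -22, 0, -30]].
Congruent diagonalization of H (simultaneous row and column reduction) yields pivots 2, -16, -4, 1/4.
That gives 2 positive, 2 negative pivots.
H is indefinite, so the origin is a saddle point.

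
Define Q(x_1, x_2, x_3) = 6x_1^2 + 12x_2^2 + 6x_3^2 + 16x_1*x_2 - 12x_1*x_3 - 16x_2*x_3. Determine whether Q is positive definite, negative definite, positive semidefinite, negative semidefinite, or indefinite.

The symmetric matrix is A = [[6, 8, -6], [8, 12, -8], [-6, -8, 6]].
Row-reducing A symmetrically gives the diagonal entries 6, 4/3, 0.
Counting signs: 2 positive, 1 zero.
Hence Q is positive semidefinite.

positive semidefinite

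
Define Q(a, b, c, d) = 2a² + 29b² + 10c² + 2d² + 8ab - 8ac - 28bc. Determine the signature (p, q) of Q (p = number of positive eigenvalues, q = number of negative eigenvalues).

(4, 0)

The associated matrix is A = [[2, 4, -4, 0], [4, 29, -14, 0], [-4, -14, 10, 0], [0, 0, 0, 2]].
Row-reducing A symmetrically gives the diagonal entries 2, 21, 2/7, 2.
That gives 4 positive pivots.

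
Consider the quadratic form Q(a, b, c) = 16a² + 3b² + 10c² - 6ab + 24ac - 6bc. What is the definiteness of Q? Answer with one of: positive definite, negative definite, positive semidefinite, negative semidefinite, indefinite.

Write A = [[16, -3, 12], [-3, 3, -3], [12, -3, 10]].
Congruent diagonalization of A (simultaneous row and column reduction) yields pivots 16, 39/16, 10/13.
That gives 3 positive pivots.
Hence Q is positive definite.

positive definite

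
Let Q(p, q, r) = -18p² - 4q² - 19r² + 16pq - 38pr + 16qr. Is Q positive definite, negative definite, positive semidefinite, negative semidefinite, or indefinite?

The associated matrix is A = [[-18, 8, -19], [8, -4, 8], [-19, 8, -19]].
Row-reducing A symmetrically gives the diagonal entries -18, -4/9, 3/2.
Counting signs: 1 positive, 2 negative.
Hence Q is indefinite.

indefinite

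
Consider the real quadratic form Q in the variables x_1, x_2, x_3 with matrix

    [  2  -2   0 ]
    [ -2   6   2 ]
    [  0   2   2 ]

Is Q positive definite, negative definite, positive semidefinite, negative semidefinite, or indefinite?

Congruent diagonalization of A (simultaneous row and column reduction) yields pivots 2, 4, 1.
Counting signs: 3 positive.
Hence Q is positive definite.

positive definite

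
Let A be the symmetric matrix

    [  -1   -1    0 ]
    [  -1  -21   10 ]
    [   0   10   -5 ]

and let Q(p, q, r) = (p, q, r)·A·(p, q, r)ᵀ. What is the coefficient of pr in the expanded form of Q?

0

The coefficient of pr is A[1,3] + A[3,1] = 2·0 = 0.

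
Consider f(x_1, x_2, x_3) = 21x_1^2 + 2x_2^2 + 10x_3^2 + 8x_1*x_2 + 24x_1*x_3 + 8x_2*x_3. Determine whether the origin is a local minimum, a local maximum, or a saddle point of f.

local minimum

The Hessian at the origin is H = [[42, 8, 24], [8, 4, 8], [24, 8, 20]].
Applying the same elementary operations to the rows and columns of H produces a congruent diagonal matrix with entries 42, 52/21, 20/13.
Counting signs: 3 positive.
H is positive definite, so the origin is a strict local minimum.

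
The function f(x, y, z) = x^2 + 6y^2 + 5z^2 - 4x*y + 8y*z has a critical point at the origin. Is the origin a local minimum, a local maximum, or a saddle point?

The Hessian at the origin is H = [[2, -4, 0], [-4, 12, 8], [0, 8, 10]].
Applying the same elementary operations to the rows and columns of H produces a congruent diagonal matrix with entries 2, 4, -6.
So there are 2 positive, 1 negative pivots.
H is indefinite, so the origin is a saddle point.

saddle point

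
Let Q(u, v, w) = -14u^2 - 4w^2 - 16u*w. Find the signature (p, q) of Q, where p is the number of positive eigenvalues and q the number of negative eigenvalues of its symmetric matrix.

(1, 1)

Write A = [[-14, 0, -8], [0, 0, 0], [-8, 0, -4]].
Symmetric row and column elimination reduces A to a congruent diagonal form with pivots -14, 0, 4/7.
Counting signs: 1 positive, 1 negative, 1 zero.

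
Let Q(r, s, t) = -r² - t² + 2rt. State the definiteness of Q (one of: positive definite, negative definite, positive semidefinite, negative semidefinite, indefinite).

The symmetric matrix is A = [[-1, 0, 1], [0, 0, 0], [1, 0, -1]].
Symmetric row and column elimination reduces A to a congruent diagonal form with pivots -1, 0, 0.
That gives 1 negative, 2 zero pivots.
Hence Q is negative semidefinite.

negative semidefinite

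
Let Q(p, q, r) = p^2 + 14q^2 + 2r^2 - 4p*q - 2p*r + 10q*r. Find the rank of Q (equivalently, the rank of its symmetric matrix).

The symmetric matrix is A = [[1, -2, -1], [-2, 14, 5], [-1, 5, 2]].
Row-reducing A symmetrically gives the diagonal entries 1, 10, 1/10.
So there are 3 positive pivots.
The rank is the number of nonzero pivots: 3.

3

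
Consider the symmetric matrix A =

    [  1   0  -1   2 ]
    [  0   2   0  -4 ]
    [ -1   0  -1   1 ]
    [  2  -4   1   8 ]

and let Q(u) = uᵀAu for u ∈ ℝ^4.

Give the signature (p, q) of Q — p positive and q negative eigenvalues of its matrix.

(3, 1)

Symmetric row and column elimination reduces A to a congruent diagonal form with pivots 1, 2, -2, 1/2.
That gives 3 positive, 1 negative pivots.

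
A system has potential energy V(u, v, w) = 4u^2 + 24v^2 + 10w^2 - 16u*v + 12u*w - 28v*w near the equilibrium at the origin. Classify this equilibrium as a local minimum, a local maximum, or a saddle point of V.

The Hessian at the origin is H = [[8, -16, 12], [-16, 48, -28], [12, -28, 20]].
An LDLᵀ factorisation of H has diagonal entries 8, 16, 1.
So there are 3 positive pivots.
H is positive definite, so the origin is a strict local minimum.

local minimum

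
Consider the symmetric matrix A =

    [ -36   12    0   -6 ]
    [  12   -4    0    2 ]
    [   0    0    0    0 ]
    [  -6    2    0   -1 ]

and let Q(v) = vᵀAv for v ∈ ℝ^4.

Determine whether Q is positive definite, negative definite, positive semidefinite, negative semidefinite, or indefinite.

Row-reducing A symmetrically gives the diagonal entries -36, 0, 0, 0.
Counting signs: 1 negative, 3 zero.
Hence Q is negative semidefinite.

negative semidefinite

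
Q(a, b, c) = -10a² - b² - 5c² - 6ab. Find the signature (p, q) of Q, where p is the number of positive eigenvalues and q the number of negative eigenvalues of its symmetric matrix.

The associated matrix is A = [[-10, -3, 0], [-3, -1, 0], [0, 0, -5]].
Symmetric row and column elimination reduces A to a congruent diagonal form with pivots -10, -1/10, -5.
Counting signs: 3 negative.

(0, 3)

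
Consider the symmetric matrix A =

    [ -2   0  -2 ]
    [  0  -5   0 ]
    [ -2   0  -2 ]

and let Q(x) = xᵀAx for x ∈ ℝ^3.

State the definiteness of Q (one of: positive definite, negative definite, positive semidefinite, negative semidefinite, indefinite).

Symmetric row and column elimination reduces A to a congruent diagonal form with pivots -2, -5, 0.
That gives 2 negative, 1 zero pivots.
Hence Q is negative semidefinite.

negative semidefinite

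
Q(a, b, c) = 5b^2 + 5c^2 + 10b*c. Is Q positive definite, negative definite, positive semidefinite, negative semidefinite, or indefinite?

The associated matrix is A = [[0, 0, 0], [0, 5, 5], [0, 5, 5]].
Applying the same elementary operations to the rows and columns of A produces a congruent diagonal matrix with entries 0, 5, 0.
So there are 1 positive, 2 zero pivots.
Hence Q is positive semidefinite.

positive semidefinite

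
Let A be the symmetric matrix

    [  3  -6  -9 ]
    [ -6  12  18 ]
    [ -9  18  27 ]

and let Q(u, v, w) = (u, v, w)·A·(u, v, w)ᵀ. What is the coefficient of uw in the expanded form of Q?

-18

The coefficient of uw is A[1,3] + A[3,1] = 2·(-9) = -18.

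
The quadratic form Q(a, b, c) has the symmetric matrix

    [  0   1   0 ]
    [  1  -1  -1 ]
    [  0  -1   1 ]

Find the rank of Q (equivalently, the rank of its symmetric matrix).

3

Row reduction of A gives 3 nonzero rows, so rank A = 3.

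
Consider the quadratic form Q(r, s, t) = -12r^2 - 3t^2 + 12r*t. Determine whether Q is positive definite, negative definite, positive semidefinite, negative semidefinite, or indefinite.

negative semidefinite

Write A = [[-12, 0, 6], [0, 0, 0], [6, 0, -3]].
Congruent diagonalization of A (simultaneous row and column reduction) yields pivots -12, 0, 0.
So there are 1 negative, 2 zero pivots.
Hence Q is negative semidefinite.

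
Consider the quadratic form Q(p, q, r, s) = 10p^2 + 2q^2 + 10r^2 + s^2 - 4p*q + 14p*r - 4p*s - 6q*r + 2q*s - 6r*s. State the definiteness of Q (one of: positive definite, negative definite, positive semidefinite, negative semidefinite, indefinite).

positive definite

The associated matrix is A = [[10, -2, 7, -2], [-2, 2, -3, 1], [7, -3, 10, -3], [-2, 1, -3, 1]].
Row-reducing A symmetrically gives the diagonal entries 10, 8/5, 7/2, 5/56.
So there are 4 positive pivots.
Hence Q is positive definite.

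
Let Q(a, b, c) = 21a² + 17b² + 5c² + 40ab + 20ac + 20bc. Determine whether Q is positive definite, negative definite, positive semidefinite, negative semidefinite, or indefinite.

indefinite

Write A = [[21, 20, 10], [20, 17, 10], [10, 10, 5]].
An LDLᵀ factorisation of A has diagonal entries 21, -43/21, 15/43.
Counting signs: 2 positive, 1 negative.
Hence Q is indefinite.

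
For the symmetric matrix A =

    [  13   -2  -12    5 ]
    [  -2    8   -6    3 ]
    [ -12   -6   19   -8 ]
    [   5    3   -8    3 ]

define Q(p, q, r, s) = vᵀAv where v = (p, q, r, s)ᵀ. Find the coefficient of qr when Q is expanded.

The coefficient of qr is A[2,3] + A[3,2] = 2·(-6) = -12.

-12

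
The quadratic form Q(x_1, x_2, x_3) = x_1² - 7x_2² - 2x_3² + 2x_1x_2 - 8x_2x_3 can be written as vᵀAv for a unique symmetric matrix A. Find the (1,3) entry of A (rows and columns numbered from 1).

The coefficient of x_1·x_3 in Q is 0. For a symmetric A this equals A[1,3] + A[3,1] = 2·A[1,3].
So A[1,3] = 0/2 = 0.

0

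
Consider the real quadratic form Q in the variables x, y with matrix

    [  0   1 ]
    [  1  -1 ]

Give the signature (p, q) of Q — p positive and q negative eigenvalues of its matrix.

By Sylvester's law of inertia any congruent diagonalization of A has 1 positive, 1 negative and 0 zero entries.

(1, 1)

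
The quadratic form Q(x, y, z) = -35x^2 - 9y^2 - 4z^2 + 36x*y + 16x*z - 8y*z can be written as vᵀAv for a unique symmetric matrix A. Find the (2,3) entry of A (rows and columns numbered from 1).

The coefficient of y·z in Q is -8. For a symmetric A this equals A[2,3] + A[3,2] = 2·A[2,3].
So A[2,3] = -8/2 = -4.

-4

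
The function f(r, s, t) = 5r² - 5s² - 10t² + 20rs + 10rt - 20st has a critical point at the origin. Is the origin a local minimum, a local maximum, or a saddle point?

The Hessian at the origin is H = [[10, 20, 10], [20, -10, -20], [10, -20, -20]].
Row-reducing H symmetrically gives the diagonal entries 10, -50, 2.
That gives 2 positive, 1 negative pivots.
H is indefinite, so the origin is a saddle point.

saddle point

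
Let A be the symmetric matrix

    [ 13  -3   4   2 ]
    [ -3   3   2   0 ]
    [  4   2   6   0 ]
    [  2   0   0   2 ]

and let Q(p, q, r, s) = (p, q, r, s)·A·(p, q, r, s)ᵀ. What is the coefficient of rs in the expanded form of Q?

The coefficient of rs is A[3,4] + A[4,3] = 2·0 = 0.

0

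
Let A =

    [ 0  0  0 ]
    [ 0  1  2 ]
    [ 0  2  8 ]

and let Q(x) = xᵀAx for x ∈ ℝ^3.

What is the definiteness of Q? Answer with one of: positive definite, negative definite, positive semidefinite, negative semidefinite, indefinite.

positive semidefinite

Row-reducing A symmetrically gives the diagonal entries 0, 1, 4.
That gives 2 positive, 1 zero pivots.
Hence Q is positive semidefinite.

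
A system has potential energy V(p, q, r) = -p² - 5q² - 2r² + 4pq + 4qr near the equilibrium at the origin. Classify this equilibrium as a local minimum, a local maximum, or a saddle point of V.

saddle point

The Hessian at the origin is H = [[-2, 4, 0], [4, -10, 4], [0, 4, -4]].
An LDLᵀ factorisation of H has diagonal entries -2, -2, 4.
Counting signs: 1 positive, 2 negative.
H is indefinite, so the origin is a saddle point.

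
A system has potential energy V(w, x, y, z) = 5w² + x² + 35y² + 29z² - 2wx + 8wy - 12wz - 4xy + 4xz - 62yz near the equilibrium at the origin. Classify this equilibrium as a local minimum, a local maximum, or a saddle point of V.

The Hessian at the origin is H = [[10, -2, 8, -12], [-2, 2, -4, 4], [8, -4, 70, -62], [-12, 4, -62, 58]].
An LDLᵀ factorisation of H has diagonal entries 10, 8/5, 60, 1/3.
That gives 4 positive pivots.
H is positive definite, so the origin is a strict local minimum.

local minimum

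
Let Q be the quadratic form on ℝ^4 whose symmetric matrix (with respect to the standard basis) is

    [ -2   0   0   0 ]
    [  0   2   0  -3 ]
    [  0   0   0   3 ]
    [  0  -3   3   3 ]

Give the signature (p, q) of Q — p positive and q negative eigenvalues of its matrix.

(2, 2)

By Sylvester's law of inertia any congruent diagonalization of A has 2 positive, 2 negative and 0 zero entries.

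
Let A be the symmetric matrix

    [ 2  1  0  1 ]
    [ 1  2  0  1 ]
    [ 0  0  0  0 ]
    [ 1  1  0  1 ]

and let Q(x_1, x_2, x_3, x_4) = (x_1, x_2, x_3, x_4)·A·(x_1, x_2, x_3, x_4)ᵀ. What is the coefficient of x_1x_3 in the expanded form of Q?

The coefficient of x_1x_3 is A[1,3] + A[3,1] = 2·0 = 0.

0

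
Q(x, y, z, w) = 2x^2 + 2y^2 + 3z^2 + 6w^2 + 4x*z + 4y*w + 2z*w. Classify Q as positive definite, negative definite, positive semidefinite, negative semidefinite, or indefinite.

positive definite

Write A = [[2, 0, 2, 0], [0, 2, 0, 2], [2, 0, 3, 1], [0, 2, 1, 6]].
Applying the same elementary operations to the rows and columns of A produces a congruent diagonal matrix with entries 2, 2, 1, 3.
That gives 4 positive pivots.
Hence Q is positive definite.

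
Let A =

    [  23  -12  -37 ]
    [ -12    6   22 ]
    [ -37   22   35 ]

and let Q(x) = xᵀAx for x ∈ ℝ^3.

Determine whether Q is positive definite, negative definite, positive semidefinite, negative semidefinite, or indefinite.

Row-reducing A symmetrically gives the diagonal entries 23, -6/23, 10/3.
So there are 2 positive, 1 negative pivots.
Hence Q is indefinite.

indefinite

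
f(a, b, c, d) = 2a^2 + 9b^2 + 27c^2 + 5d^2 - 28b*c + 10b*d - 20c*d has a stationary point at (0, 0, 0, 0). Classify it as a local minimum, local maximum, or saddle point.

The Hessian at the origin is H = [[4, 0, 0, 0], [0, 18, -28, 10], [0, -28, 54, -20], [0, 10, -20, 10]].
Row-reducing H symmetrically gives the diagonal entries 4, 18, 94/9, 120/47.
So there are 4 positive pivots.
H is positive definite, so the origin is a strict local minimum.

local minimum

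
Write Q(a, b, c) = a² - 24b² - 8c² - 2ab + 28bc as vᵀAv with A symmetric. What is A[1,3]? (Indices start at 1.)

The coefficient of a·c in Q is 0. For a symmetric A this equals A[1,3] + A[3,1] = 2·A[1,3].
So A[1,3] = 0/2 = 0.

0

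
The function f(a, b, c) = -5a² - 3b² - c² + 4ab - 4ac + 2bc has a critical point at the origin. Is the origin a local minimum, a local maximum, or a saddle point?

local maximum

The Hessian at the origin is H = [[-10, 4, -4], [4, -6, 2], [-4, 2, -2]].
Row-reducing H symmetrically gives the diagonal entries -10, -22/5, -4/11.
So there are 3 negative pivots.
H is negative definite, so the origin is a strict local maximum.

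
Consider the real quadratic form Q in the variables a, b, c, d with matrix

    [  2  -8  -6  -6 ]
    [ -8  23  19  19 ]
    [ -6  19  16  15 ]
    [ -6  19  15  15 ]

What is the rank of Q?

4

Row-reducing A symmetrically gives the diagonal entries 2, -9, 7/9, -2/7.
Counting signs: 2 positive, 2 negative.
The rank is the number of nonzero pivots: 4.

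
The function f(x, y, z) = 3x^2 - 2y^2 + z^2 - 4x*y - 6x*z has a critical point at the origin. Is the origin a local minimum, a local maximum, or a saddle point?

The Hessian at the origin is H = [[6, -4, -6], [-4, -4, 0], [-6, 0, 2]].
Symmetric row and column elimination reduces H to a congruent diagonal form with pivots 6, -20/3, -8/5.
So there are 1 positive, 2 negative pivots.
H is indefinite, so the origin is a saddle point.

saddle point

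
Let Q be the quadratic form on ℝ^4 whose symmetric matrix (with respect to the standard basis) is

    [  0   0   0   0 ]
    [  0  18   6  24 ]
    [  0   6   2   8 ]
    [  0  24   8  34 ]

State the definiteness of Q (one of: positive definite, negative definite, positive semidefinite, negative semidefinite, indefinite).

Symmetric row and column elimination reduces A to a congruent diagonal form with pivots 0, 18, 0, 2.
So there are 2 positive, 2 zero pivots.
Hence Q is positive semidefinite.

positive semidefinite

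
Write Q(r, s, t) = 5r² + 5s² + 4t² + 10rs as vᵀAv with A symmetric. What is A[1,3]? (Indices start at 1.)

0

The coefficient of r·t in Q is 0. For a symmetric A this equals A[1,3] + A[3,1] = 2·A[1,3].
So A[1,3] = 0/2 = 0.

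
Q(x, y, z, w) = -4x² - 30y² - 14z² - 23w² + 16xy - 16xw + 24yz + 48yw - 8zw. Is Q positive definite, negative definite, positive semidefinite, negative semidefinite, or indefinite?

negative definite

The symmetric matrix of Q is A = [[-4, 8, 0, -8], [8, -30, 12, 24], [0, 12, -14, -4], [-8, 24, -4, -23]].
Leading principal minors: Δ_1 = -4, Δ_2 = 56, Δ_3 = -208, Δ_4 = 48.
The signs alternate starting with Δ_1 < 0, so by Sylvester's criterion Q is negative definite.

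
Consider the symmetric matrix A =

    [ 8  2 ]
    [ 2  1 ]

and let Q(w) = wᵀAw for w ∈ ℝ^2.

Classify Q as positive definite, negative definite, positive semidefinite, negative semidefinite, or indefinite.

For the 2×2 matrix [[8, 2], [2, 1]]: det = 8·1 − (2)² = 4, trace = 9.
det > 0 so both eigenvalues share the sign of the trace; trace = 9 > 0 ⇒ both positive.

positive definite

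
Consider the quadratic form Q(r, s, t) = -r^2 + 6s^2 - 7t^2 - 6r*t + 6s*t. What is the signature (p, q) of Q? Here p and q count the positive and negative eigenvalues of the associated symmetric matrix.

The symmetric matrix is A = [[-1, 0, -3], [0, 6, 3], [-3, 3, -7]].
Applying the same elementary operations to the rows and columns of A produces a congruent diagonal matrix with entries -1, 6, 1/2.
That gives 2 positive, 1 negative pivots.

(2, 1)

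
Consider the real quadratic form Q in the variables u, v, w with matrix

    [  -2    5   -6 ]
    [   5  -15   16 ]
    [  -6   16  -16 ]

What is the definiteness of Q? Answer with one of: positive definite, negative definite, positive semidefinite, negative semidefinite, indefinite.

indefinite

Row-reducing A symmetrically gives the diagonal entries -2, -5/2, 12/5.
So there are 1 positive, 2 negative pivots.
Hence Q is indefinite.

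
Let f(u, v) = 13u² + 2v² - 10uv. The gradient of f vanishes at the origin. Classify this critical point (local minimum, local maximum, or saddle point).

The Hessian at the origin is H = [[26, -10], [-10, 4]].
det H = 26·4 − (-10)² = 4 > 0 and H[1,1] = 26 > 0, so H is positive definite.
Therefore the origin is a local minimum.

local minimum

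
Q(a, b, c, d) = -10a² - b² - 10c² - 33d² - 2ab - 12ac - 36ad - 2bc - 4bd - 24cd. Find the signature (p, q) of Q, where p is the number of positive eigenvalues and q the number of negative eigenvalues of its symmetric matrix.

The associated matrix is A = [[-10, -1, -6, -18], [-1, -1, -1, -2], [-6, -1, -10, -12], [-18, -2, -12, -33]].
Congruent diagonalization of A (simultaneous row and column reduction) yields pivots -10, -9/10, -56/9, -5/14.
That gives 4 negative pivots.

(0, 4)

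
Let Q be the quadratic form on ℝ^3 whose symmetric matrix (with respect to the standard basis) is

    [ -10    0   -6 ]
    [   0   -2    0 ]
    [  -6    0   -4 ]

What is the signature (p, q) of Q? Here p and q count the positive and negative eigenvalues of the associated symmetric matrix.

Symmetric row and column elimination reduces A to a congruent diagonal form with pivots -10, -2, -2/5.
Counting signs: 3 negative.

(0, 3)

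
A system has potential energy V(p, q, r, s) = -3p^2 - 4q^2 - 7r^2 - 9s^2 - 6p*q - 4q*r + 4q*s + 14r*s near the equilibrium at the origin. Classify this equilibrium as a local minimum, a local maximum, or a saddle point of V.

The Hessian at the origin is H = [[-6, -6, 0, 0], [-6, -8, -4, 4], [0, -4, -14, 14], [0, 4, 14, -18]].
Applying the same elementary operations to the rows and columns of H produces a congruent diagonal matrix with entries -6, -2, -6, -4.
Counting signs: 4 negative.
H is negative definite, so the origin is a strict local maximum.

local maximum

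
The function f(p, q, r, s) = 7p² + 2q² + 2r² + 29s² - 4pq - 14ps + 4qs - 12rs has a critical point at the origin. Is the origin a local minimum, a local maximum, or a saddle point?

local minimum

The Hessian at the origin is H = [[14, -4, 0, -14], [-4, 4, 0, 4], [0, 0, 4, -12], [-14, 4, -12, 58]].
Applying the same elementary operations to the rows and columns of H produces a congruent diagonal matrix with entries 14, 20/7, 4, 8.
Counting signs: 4 positive.
H is positive definite, so the origin is a strict local minimum.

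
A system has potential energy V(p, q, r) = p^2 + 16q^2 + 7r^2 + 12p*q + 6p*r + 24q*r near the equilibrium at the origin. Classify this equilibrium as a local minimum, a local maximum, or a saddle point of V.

saddle point

The Hessian at the origin is H = [[2, 12, 6], [12, 32, 24], [6, 24, 14]].
Applying the same elementary operations to the rows and columns of H produces a congruent diagonal matrix with entries 2, -40, -2/5.
That gives 1 positive, 2 negative pivots.
H is indefinite, so the origin is a saddle point.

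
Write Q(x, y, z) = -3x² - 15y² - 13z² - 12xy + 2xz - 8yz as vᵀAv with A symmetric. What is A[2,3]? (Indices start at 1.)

-4

The coefficient of y·z in Q is -8. For a symmetric A this equals A[2,3] + A[3,2] = 2·A[2,3].
So A[2,3] = -8/2 = -4.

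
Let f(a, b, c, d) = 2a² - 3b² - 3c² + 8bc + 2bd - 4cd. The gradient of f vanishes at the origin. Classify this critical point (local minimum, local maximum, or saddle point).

saddle point

The Hessian at the origin is H = [[4, 0, 0, 0], [0, -6, 8, 2], [0, 8, -6, -4], [0, 2, -4, 0]].
Congruent diagonalization of H (simultaneous row and column reduction) yields pivots 4, -6, 14/3, 2/7.
Counting signs: 3 positive, 1 negative.
H is indefinite, so the origin is a saddle point.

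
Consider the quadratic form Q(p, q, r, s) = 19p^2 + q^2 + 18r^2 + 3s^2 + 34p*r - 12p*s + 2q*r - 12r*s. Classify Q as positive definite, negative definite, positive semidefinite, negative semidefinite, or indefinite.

positive definite

The associated matrix is A = [[19, 0, 17, -6], [0, 1, 1, 0], [17, 1, 18, -6], [-6, 0, -6, 3]].
Congruent diagonalization of A (simultaneous row and column reduction) yields pivots 19, 1, 34/19, 15/17.
That gives 4 positive pivots.
Hence Q is positive definite.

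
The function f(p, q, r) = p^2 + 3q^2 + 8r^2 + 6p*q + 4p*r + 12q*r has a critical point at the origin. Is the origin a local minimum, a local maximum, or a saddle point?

saddle point

The Hessian at the origin is H = [[2, 6, 4], [6, 6, 12], [4, 12, 16]].
Congruent diagonalization of H (simultaneous row and column reduction) yields pivots 2, -12, 8.
So there are 2 positive, 1 negative pivots.
H is indefinite, so the origin is a saddle point.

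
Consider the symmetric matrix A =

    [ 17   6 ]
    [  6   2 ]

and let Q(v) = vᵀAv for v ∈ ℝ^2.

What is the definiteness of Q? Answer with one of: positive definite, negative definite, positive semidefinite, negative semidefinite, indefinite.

indefinite

For the 2×2 matrix [[17, 6], [6, 2]]: det = 17·2 − (6)² = -2, trace = 19.
det < 0 so the eigenvalues have opposite signs; the form is indefinite.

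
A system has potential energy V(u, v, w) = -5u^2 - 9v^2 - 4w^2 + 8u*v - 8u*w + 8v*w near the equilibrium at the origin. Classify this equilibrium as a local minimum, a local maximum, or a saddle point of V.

local maximum

The Hessian at the origin is H = [[-10, 8, -8], [8, -18, 8], [-8, 8, -8]].
Row-reducing H symmetrically gives the diagonal entries -10, -58/5, -40/29.
That gives 3 negative pivots.
H is negative definite, so the origin is a strict local maximum.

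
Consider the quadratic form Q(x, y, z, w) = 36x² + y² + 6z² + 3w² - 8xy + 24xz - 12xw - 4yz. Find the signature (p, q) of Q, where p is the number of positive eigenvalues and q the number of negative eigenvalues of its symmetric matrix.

Write A = [[36, -4, 12, -6], [-4, 1, -2, 0], [12, -2, 6, 0], [-6, 0, 0, 3]].
Congruent diagonalization of A (simultaneous row and column reduction) yields pivots 36, 5/9, 6/5, 0.
So there are 3 positive, 1 zero pivots.

(3, 0)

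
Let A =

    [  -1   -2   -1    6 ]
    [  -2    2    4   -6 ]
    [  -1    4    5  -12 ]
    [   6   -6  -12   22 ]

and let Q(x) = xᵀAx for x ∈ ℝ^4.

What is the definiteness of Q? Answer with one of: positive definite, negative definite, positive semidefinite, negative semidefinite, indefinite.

indefinite

Symmetric row and column elimination reduces A to a congruent diagonal form with pivots -1, 6, 0, 4.
That gives 2 positive, 1 negative, 1 zero pivots.
Hence Q is indefinite.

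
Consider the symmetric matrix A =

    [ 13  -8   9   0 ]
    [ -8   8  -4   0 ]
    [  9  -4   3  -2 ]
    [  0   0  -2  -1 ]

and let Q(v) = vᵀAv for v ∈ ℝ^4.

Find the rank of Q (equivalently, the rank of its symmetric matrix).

3

Row-reducing A symmetrically gives the diagonal entries 13, 40/13, -4, 0.
That gives 2 positive, 1 negative, 1 zero pivots.
The rank is the number of nonzero pivots: 3.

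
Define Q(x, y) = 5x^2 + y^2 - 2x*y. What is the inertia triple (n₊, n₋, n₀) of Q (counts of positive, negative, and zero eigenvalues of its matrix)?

(2, 0, 0)

The associated matrix is A = [[5, -1], [-1, 1]].
Row-reducing A symmetrically gives the diagonal entries 5, 4/5.
So there are 2 positive pivots.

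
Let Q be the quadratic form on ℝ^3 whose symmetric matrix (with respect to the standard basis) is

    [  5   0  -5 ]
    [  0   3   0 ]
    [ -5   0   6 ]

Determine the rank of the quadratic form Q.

Row-reducing A symmetrically gives the diagonal entries 5, 3, 1.
So there are 3 positive pivots.
The rank is the number of nonzero pivots: 3.

3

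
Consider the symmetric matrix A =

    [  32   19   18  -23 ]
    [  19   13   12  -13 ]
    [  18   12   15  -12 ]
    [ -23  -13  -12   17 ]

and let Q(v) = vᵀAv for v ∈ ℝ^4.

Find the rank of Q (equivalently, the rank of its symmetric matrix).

4

Congruent diagonalization of A (simultaneous row and column reduction) yields pivots 32, 55/32, 213/55, 12/71.
Counting signs: 4 positive.
The rank is the number of nonzero pivots: 4.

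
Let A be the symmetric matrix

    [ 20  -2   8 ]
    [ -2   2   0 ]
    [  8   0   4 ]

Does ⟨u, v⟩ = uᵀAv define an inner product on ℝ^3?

Leading principal minors: Δ_1 = 20, Δ_2 = 36, Δ_3 = 16.
All leading principal minors are positive, so by Sylvester's criterion Q is positive definite.
⟨·,·⟩ is an inner product exactly when A is positive definite.

yes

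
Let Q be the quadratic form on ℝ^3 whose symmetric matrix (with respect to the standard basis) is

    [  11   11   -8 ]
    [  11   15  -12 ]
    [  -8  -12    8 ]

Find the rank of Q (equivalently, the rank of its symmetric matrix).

3

Row-reducing A symmetrically gives the diagonal entries 11, 4, -20/11.
So there are 2 positive, 1 negative pivots.
The rank is the number of nonzero pivots: 3.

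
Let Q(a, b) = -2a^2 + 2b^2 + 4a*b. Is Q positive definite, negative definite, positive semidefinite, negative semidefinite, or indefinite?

indefinite

The associated matrix is A = [[-2, 2], [2, 2]].
Congruent diagonalization of A (simultaneous row and column reduction) yields pivots -2, 4.
So there are 1 positive, 1 negative pivots.
Hence Q is indefinite.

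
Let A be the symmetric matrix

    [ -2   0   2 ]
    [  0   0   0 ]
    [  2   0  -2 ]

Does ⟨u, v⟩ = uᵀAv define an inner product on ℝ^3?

no

Applying the same elementary operations to the rows and columns of A produces a congruent diagonal matrix with entries -2, 0, 0.
So there are 1 negative, 2 zero pivots.
Hence Q is negative semidefinite.
⟨·,·⟩ is an inner product exactly when A is positive definite.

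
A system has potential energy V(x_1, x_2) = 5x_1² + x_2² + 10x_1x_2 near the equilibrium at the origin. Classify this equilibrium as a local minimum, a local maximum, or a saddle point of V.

The Hessian at the origin is H = [[10, 10], [10, 2]].
det H = 10·2 − (10)² = -80 < 0, so H is indefinite.
Therefore the origin is a saddle point.

saddle point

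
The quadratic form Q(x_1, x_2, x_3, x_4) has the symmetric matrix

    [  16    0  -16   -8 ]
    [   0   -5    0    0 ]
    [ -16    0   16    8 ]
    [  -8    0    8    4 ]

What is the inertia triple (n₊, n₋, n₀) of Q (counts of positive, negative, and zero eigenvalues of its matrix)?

Applying the same elementary operations to the rows and columns of A produces a congruent diagonal matrix with entries 16, -5, 0, 0.
Counting signs: 1 positive, 1 negative, 2 zero.

(1, 1, 2)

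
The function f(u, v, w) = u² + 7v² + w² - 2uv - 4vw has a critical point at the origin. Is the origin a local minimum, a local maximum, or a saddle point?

local minimum

The Hessian at the origin is H = [[2, -2, 0], [-2, 14, -4], [0, -4, 2]].
Applying the same elementary operations to the rows and columns of H produces a congruent diagonal matrix with entries 2, 12, 2/3.
So there are 3 positive pivots.
H is positive definite, so the origin is a strict local minimum.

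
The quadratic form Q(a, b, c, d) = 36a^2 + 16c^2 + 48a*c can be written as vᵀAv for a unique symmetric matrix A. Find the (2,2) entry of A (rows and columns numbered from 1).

0

The coefficient of b^2 in Q is 0, and that is exactly A[2,2].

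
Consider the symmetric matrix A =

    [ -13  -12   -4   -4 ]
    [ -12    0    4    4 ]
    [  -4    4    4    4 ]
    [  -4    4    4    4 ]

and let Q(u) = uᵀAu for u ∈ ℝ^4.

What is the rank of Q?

Applying the same elementary operations to the rows and columns of A produces a congruent diagonal matrix with entries -13, 144/13, -1/9, 0.
So there are 1 positive, 2 negative, 1 zero pivots.
The rank is the number of nonzero pivots: 3.

3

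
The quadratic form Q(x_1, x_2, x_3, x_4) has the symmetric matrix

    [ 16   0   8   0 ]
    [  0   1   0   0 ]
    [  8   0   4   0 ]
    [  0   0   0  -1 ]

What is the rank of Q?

Symmetric row and column elimination reduces A to a congruent diagonal form with pivots 16, 1, 0, -1.
So there are 2 positive, 1 negative, 1 zero pivots.
The rank is the number of nonzero pivots: 3.

3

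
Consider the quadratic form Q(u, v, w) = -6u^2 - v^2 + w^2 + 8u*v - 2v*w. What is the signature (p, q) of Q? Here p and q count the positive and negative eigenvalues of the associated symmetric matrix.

(2, 1)

The symmetric matrix is A = [[-6, 4, 0], [4, -1, -1], [0, -1, 1]].
Congruent diagonalization of A (simultaneous row and column reduction) yields pivots -6, 5/3, 2/5.
So there are 2 positive, 1 negative pivots.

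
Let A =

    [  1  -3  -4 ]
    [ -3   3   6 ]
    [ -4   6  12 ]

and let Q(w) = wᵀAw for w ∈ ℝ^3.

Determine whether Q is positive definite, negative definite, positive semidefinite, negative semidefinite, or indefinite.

indefinite

Applying the same elementary operations to the rows and columns of A produces a congruent diagonal matrix with entries 1, -6, 2.
So there are 2 positive, 1 negative pivots.
Hence Q is indefinite.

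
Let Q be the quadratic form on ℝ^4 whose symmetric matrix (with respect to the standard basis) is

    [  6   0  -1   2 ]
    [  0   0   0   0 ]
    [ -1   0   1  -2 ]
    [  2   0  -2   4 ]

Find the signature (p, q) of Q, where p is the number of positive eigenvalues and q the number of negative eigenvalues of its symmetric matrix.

Row-reducing A symmetrically gives the diagonal entries 6, 0, 5/6, 0.
That gives 2 positive, 2 zero pivots.

(2, 0)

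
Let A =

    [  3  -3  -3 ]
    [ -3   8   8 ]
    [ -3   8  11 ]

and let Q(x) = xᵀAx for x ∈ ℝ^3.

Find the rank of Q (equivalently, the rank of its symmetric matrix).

Congruent diagonalization of A (simultaneous row and column reduction) yields pivots 3, 5, 3.
Counting signs: 3 positive.
The rank is the number of nonzero pivots: 3.

3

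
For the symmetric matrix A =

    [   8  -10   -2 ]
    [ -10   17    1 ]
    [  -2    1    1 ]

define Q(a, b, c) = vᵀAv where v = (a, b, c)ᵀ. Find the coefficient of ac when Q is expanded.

-4

The coefficient of ac is A[1,3] + A[3,1] = 2·(-2) = -4.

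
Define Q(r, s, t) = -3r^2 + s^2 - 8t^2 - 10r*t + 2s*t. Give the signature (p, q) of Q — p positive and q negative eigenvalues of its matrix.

(1, 2)

Write A = [[-3, 0, -5], [0, 1, 1], [-5, 1, -8]].
Row-reducing A symmetrically gives the diagonal entries -3, 1, -2/3.
So there are 1 positive, 2 negative pivots.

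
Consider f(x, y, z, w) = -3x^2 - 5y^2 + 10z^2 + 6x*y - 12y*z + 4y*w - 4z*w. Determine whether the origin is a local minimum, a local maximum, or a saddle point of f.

The Hessian at the origin is H = [[-6, 6, 0, 0], [6, -10, -12, 4], [0, -12, 20, -4], [0, 4, -4, 0]].
Symmetric row and column elimination reduces H to a congruent diagonal form with pivots -6, -4, 56, -4/7.
So there are 1 positive, 3 negative pivots.
H is indefinite, so the origin is a saddle point.

saddle point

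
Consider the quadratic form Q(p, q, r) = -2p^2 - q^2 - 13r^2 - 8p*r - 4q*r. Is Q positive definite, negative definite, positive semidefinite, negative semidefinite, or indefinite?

negative definite

The symmetric matrix of Q is A = [[-2, 0, -4], [0, -1, -2], [-4, -2, -13]].
Leading principal minors: Δ_1 = -2, Δ_2 = 2, Δ_3 = -2.
The signs alternate starting with Δ_1 < 0, so by Sylvester's criterion Q is negative definite.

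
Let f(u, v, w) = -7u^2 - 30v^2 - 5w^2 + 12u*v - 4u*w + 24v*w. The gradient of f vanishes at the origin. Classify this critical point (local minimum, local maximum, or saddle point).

The Hessian at the origin is H = [[-14, 12, -4], [12, -60, 24], [-4, 24, -10]].
Row-reducing H symmetrically gives the diagonal entries -14, -348/7, -10/29.
Counting signs: 3 negative.
H is negative definite, so the origin is a strict local maximum.

local maximum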